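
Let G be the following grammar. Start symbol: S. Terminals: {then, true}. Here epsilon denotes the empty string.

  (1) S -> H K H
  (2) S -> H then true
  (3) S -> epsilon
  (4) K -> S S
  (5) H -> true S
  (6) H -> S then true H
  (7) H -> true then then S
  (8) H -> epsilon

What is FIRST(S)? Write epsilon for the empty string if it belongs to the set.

FIRST(S) = {epsilon, then, true}  (via H K H, H then true)
FIRST(K) = {epsilon, then, true}  (via S S)
FIRST(H) = {epsilon, then, true}  (via S then true H)

{epsilon, then, true}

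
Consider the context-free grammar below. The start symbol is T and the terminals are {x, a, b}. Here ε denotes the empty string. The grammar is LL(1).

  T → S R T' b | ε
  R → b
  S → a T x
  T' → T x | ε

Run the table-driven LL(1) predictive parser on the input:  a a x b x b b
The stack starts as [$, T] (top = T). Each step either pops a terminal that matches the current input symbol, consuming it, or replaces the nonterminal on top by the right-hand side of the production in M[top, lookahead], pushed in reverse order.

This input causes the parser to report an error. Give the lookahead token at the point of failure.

b

step 1: stack=$ T  input=a a x b x b b $  — expand T → S R T' b
step 2: stack=$ b T' R S  input=a a x b x b b $  — expand S → a T x
step 3: stack=$ b T' R x T a  input=a a x b x b b $  — match a
step 4: stack=$ b T' R x T  input=a x b x b b $  — expand T → S R T' b
step 5: stack=$ b T' R x b T' R S  input=a x b x b b $  — expand S → a T x
step 6: stack=$ b T' R x b T' R x T a  input=a x b x b b $  — match a
step 7: stack=$ b T' R x b T' R x T  input=x b x b b $  — expand T → ε
step 8: stack=$ b T' R x b T' R x  input=x b x b b $  — match x
step 9: stack=$ b T' R x b T' R  input=b x b b $  — expand R → b
step 10: stack=$ b T' R x b T' b  input=b x b b $  — match b
step 11: stack=$ b T' R x b T'  input=x b b $  — expand T' → T x
step 12: stack=$ b T' R x b x T  input=x b b $  — expand T → ε
step 13: stack=$ b T' R x b x  input=x b b $  — match x
step 14: stack=$ b T' R x b  input=b b $  — match b
step 15: stack=$ b T' R x  input=b $  — error: top is terminal x but lookahead is b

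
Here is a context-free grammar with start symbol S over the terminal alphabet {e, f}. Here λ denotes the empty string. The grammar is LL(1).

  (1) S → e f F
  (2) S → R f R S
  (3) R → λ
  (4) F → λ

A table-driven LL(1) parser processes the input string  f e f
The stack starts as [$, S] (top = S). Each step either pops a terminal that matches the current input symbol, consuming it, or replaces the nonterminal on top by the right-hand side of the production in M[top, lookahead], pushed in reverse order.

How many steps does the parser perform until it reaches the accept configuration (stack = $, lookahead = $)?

8

step 1: stack=$ S  input=f e f $  — expand S → R f R S
step 2: stack=$ S R f R  input=f e f $  — expand R → λ
step 3: stack=$ S R f  input=f e f $  — match f
step 4: stack=$ S R  input=e f $  — expand R → λ
step 5: stack=$ S  input=e f $  — expand S → e f F
step 6: stack=$ F f e  input=e f $  — match e
step 7: stack=$ F f  input=f $  — match f
step 8: stack=$ F  input=$  — expand F → λ
Accept reached after 8 steps.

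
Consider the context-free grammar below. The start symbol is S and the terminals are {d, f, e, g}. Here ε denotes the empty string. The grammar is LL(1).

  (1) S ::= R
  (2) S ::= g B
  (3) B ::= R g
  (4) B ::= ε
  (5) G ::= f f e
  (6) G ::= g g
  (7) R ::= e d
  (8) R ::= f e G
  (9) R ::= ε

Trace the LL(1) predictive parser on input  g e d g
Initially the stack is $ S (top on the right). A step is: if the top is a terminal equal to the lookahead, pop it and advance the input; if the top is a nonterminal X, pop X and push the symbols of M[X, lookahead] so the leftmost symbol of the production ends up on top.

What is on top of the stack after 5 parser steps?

step 1: stack=$ S  input=g e d g $  — expand S ::= g B
step 2: stack=$ B g  input=g e d g $  — match g
step 3: stack=$ B  input=e d g $  — expand B ::= R g
step 4: stack=$ g R  input=e d g $  — expand R ::= e d
step 5: stack=$ g d e  input=e d g $  — match e
Stack after step 5: $ g d (top = d).

d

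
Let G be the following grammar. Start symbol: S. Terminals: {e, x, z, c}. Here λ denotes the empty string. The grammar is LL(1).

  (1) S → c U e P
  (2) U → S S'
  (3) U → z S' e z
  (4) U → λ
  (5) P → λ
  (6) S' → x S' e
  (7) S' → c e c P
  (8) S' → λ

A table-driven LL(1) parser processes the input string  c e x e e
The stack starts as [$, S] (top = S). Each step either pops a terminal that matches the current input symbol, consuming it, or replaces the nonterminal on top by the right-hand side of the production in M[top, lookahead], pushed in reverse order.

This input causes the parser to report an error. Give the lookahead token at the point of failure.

x

step 1: stack=$ S  input=c e x e e $  — expand S → c U e P
step 2: stack=$ P e U c  input=c e x e e $  — match c
step 3: stack=$ P e U  input=e x e e $  — expand U → λ
step 4: stack=$ P e  input=e x e e $  — match e
step 5: stack=$ P  input=x e e $  — expand P → λ
step 6: stack=$  input=x e e $  — error: stack empty but input remains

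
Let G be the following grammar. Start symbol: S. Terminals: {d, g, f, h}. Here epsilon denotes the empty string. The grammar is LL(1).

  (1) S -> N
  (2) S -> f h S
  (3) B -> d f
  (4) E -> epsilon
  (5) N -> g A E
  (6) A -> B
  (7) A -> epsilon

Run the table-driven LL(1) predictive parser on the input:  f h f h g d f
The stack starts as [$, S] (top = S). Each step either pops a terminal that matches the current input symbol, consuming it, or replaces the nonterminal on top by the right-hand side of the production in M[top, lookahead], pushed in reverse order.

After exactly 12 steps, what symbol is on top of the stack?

f

step 1: stack=$ S  input=f h f h g d f $  — expand S -> f h S
step 2: stack=$ S h f  input=f h f h g d f $  — match f
step 3: stack=$ S h  input=h f h g d f $  — match h
step 4: stack=$ S  input=f h g d f $  — expand S -> f h S
step 5: stack=$ S h f  input=f h g d f $  — match f
step 6: stack=$ S h  input=h g d f $  — match h
step 7: stack=$ S  input=g d f $  — expand S -> N
step 8: stack=$ N  input=g d f $  — expand N -> g A E
step 9: stack=$ E A g  input=g d f $  — match g
step 10: stack=$ E A  input=d f $  — expand A -> B
step 11: stack=$ E B  input=d f $  — expand B -> d f
step 12: stack=$ E f d  input=d f $  — match d
Stack after step 12: $ E f (top = f).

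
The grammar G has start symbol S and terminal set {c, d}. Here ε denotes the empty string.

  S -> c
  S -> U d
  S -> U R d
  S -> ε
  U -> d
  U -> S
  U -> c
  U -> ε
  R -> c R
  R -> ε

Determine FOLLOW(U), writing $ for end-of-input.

{c, d}

FIRST(R) = {ε, c}
FIRST(S) = {ε, c, d}  (via U d, U R d)
FIRST(U) = {ε, c, d}  (via S)
FOLLOW(S) includes $ since S is the start symbol.
FOLLOW(U): in S->U d, U is followed by d with FIRST {d}; in S->U R d, U is followed by R d with FIRST {c, d}. Thus FOLLOW(U) = {c, d}.
FOLLOW(S): in U->S, the suffix after S is empty, so FOLLOW(S) ⊇ FOLLOW(U) = {c, d}. Thus FOLLOW(S) = {$, c, d}.
FOLLOW(R): in S->U R d, R is followed by d with FIRST {d}; in R->c R, the suffix after R is empty (adds nothing new). Thus FOLLOW(R) = {d}.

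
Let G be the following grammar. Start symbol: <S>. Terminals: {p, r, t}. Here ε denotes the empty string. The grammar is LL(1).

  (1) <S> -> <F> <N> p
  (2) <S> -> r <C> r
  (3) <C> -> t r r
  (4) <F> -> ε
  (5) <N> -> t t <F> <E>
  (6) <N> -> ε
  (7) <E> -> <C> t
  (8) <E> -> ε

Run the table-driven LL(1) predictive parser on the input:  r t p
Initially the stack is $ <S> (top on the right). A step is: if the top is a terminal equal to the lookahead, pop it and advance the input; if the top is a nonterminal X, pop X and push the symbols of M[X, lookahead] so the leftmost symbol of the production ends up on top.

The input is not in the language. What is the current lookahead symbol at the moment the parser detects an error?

p

step 1: stack=$ <S>  input=r t p $  — expand <S> -> r <C> r
step 2: stack=$ r <C> r  input=r t p $  — match r
step 3: stack=$ r <C>  input=t p $  — expand <C> -> t r r
step 4: stack=$ r r r t  input=t p $  — match t
step 5: stack=$ r r r  input=p $  — error: top is terminal r but lookahead is p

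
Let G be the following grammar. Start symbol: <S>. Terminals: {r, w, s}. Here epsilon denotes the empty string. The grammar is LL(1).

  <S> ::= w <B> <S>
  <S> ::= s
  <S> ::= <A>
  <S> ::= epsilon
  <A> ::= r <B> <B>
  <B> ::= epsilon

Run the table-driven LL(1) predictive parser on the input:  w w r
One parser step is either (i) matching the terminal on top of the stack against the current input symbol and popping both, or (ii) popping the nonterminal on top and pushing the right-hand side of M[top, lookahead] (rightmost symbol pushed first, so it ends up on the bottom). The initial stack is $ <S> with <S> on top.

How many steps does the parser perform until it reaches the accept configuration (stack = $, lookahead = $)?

step 1: stack=$ <S>  input=w w r $  — expand <S> ::= w <B> <S>
step 2: stack=$ <S> <B> w  input=w w r $  — match w
step 3: stack=$ <S> <B>  input=w r $  — expand <B> ::= epsilon
step 4: stack=$ <S>  input=w r $  — expand <S> ::= w <B> <S>
step 5: stack=$ <S> <B> w  input=w r $  — match w
step 6: stack=$ <S> <B>  input=r $  — expand <B> ::= epsilon
step 7: stack=$ <S>  input=r $  — expand <S> ::= <A>
step 8: stack=$ <A>  input=r $  — expand <A> ::= r <B> <B>
step 9: stack=$ <B> <B> r  input=r $  — match r
step 10: stack=$ <B> <B>  input=$  — expand <B> ::= epsilon
step 11: stack=$ <B>  input=$  — expand <B> ::= epsilon
Accept reached after 11 steps.

11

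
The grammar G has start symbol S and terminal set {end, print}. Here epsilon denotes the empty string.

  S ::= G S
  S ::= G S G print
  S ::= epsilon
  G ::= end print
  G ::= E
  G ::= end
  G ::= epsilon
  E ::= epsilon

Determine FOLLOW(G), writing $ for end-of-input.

FIRST(E) = {epsilon}
FIRST(G) = {epsilon, end}  (via E)
FIRST(S) = {epsilon, end, print}  (via G S, G S G print)
FOLLOW(S) includes $ since S is the start symbol.
FOLLOW(S): in S::=G S, the suffix after S is empty (adds nothing new); in S::=G S G print, S is followed by G print with FIRST {end, print}. Thus FOLLOW(S) = {$, end, print}.
FOLLOW(G): in S::=G S, G is followed by S with FIRST {epsilon, end, print}; in S::=G S, the suffix after G is nullable, so FOLLOW(G) ⊇ FOLLOW(S) = {$, end, print}; in S::=G S G print (occurrence 1), G is followed by S G print with FIRST {end, print}; in S::=G S G print (occurrence 2), G is followed by print with FIRST {print}. Thus FOLLOW(G) = {$, end, print}.
FOLLOW(E): in G::=E, the suffix after E is empty, so FOLLOW(E) ⊇ FOLLOW(G) = {$, end, print}. Thus FOLLOW(E) = {$, end, print}.

{$, end, print}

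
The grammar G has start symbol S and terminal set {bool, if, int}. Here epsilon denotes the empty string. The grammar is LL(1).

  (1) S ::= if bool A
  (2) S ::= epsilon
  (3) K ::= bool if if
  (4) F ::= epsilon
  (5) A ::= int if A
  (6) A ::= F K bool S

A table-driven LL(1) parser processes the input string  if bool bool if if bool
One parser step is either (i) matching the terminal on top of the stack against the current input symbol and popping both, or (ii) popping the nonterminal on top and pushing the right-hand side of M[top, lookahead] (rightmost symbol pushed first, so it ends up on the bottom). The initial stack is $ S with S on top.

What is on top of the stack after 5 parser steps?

     Stack         Input                      Action
  1  $ S           if bool bool if if bool $  expand S ::= if bool A
  2  $ A bool if   if bool bool if if bool $  match if
  3  $ A bool      bool bool if if bool $     match bool
  4  $ A           bool if if bool $          expand A ::= F K bool S
  5  $ S bool K F  bool if if bool $          expand F ::= epsilon
Stack after step 5: $ S bool K (top = K).

K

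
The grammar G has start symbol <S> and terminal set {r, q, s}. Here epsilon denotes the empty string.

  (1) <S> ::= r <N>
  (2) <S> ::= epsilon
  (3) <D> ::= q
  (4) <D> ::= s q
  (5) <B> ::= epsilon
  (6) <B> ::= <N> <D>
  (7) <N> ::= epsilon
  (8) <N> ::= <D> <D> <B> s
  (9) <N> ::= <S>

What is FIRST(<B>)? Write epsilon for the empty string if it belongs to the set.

FIRST(<S>) = {epsilon, r}
FIRST(<D>) = {q, s}
FIRST(<N>) = {epsilon, q, r, s}  (via <D> <D> <B> s, <S>)
FIRST(<B>) = {epsilon, q, r, s}  (via <N> <D>)

{epsilon, q, r, s}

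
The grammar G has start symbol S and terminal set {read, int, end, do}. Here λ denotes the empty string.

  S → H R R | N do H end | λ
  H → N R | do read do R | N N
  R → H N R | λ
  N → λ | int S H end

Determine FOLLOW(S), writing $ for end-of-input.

{$, do, end, int}

FIRST(N) = {λ, int}
FIRST(S) = {λ, do, int}  (via H R R, N do H end)
FIRST(H) = {λ, do, int}  (via N R, N N)
FIRST(R) = {λ, do, int}  (via H N R)
FOLLOW(S) includes $ since S is the start symbol.
FOLLOW(S): in N→int S H end, S is followed by H end with FIRST {do, end, int}. Thus FOLLOW(S) = {$, do, end, int}.
FOLLOW(H): in S→H R R, H is followed by R R with FIRST {λ, do, int}; in S→H R R, the suffix after H is nullable, so FOLLOW(H) ⊇ FOLLOW(S) = {$, do, end, int}; in S→N do H end, H is followed by end with FIRST {end}; in R→H N R, H is followed by N R with FIRST {λ, do, int}; in R→H N R, the suffix after H is nullable, so FOLLOW(H) ⊇ FOLLOW(R) = {$, do, end, int}; in N→int S H end, H is followed by end with FIRST {end}. Thus FOLLOW(H) = {$, do, end, int}.
FOLLOW(R): in S→H R R (occurrence 1), R is followed by R with FIRST {λ, do, int}; in S→H R R (occurrence 1), the suffix after R is nullable, so FOLLOW(R) ⊇ FOLLOW(S) = {$, do, end, int}; in S→H R R (occurrence 2), the suffix after R is empty, so FOLLOW(R) ⊇ FOLLOW(S) = {$, do, end, int}; in H→N R, the suffix after R is empty, so FOLLOW(R) ⊇ FOLLOW(H) = {$, do, end, int}; in H→do read do R, the suffix after R is empty, so FOLLOW(R) ⊇ FOLLOW(H) = {$, do, end, int}; in R→H N R, the suffix after R is empty (adds nothing new). Thus FOLLOW(R) = {$, do, end, int}.
FOLLOW(N): in S→N do H end, N is followed by do H end with FIRST {do}; in H→N R, N is followed by R with FIRST {λ, do, int}; in H→N R, the suffix after N is nullable, so FOLLOW(N) ⊇ FOLLOW(H) = {$, do, end, int}; in H→N N (occurrence 1), N is followed by N with FIRST {λ, int}; in H→N N (occurrence 1), the suffix after N is nullable, so FOLLOW(N) ⊇ FOLLOW(H) = {$, do, end, int}; in H→N N (occurrence 2), the suffix after N is empty, so FOLLOW(N) ⊇ FOLLOW(H) = {$, do, end, int}; in R→H N R, N is followed by R with FIRST {λ, do, int}; in R→H N R, the suffix after N is nullable, so FOLLOW(N) ⊇ FOLLOW(R) = {$, do, end, int}. Thus FOLLOW(N) = {$, do, end, int}.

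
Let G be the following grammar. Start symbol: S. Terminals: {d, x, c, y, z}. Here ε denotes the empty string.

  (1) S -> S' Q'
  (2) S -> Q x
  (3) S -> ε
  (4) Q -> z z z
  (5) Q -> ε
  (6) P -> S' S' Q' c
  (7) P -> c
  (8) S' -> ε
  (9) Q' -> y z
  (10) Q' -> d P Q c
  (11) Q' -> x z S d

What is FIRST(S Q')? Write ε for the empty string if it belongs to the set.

FIRST(Q) = {ε, z}
FIRST(S') = {ε}
FIRST(Q') = {d, x, y}
FIRST(S) = {ε, d, x, y, z}  (via S' Q', Q x)
FIRST(P) = {c, d, x, y}  (via S' S' Q' c)
FIRST(S Q'): take FIRST of each symbol in turn, carrying on past any symbol whose FIRST contains ε; result {d, x, y, z}.

{d, x, y, z}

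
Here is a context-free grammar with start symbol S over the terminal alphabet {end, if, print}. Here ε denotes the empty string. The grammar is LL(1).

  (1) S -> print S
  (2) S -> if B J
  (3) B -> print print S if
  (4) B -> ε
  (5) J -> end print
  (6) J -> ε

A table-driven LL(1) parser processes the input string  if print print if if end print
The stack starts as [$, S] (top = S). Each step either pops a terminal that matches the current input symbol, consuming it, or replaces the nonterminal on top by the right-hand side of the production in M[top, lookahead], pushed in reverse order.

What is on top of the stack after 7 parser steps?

     Stack                 Input                             Action
  1  $ S                   if print print if if end print $  expand S -> if B J
  2  $ J B if              if print print if if end print $  match if
  3  $ J B                 print print if if end print $     expand B -> print print S if
  4  $ J if S print print  print print if if end print $     match print
  5  $ J if S print        print if if end print $           match print
  6  $ J if S              if if end print $                 expand S -> if B J
  7  $ J if J B if         if if end print $                 match if
Stack after step 7: $ J if J B (top = B).

B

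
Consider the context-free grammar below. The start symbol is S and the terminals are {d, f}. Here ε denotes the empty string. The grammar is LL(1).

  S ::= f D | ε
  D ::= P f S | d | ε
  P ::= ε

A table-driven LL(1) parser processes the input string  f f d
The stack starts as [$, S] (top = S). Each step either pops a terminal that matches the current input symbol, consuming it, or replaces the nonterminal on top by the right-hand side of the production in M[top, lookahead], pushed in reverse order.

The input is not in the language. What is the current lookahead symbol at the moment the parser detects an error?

d

     Stack    Input    Action
  1  $ S      f f d $  expand S ::= f D
  2  $ D f    f f d $  match f
  3  $ D      f d $    expand D ::= P f S
  4  $ S f P  f d $    expand P ::= ε
  5  $ S f    f d $    match f
  6  $ S      d $      error: M[S, d] is empty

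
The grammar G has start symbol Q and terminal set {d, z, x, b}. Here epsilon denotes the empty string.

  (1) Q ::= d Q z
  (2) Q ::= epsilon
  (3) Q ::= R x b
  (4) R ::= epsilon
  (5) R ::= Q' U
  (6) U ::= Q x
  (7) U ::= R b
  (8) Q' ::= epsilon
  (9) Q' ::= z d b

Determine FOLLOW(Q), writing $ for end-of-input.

FIRST(Q'): from Q'::=epsilon we get {epsilon}; from Q'::=z d b we get {z}. So FIRST(Q') = {epsilon, z}.
FIRST(Q): from Q::=d Q z we get {d}; from Q::=epsilon we get {epsilon}; from Q::=R x b we get {b, d, x, z}. So FIRST(Q) = {epsilon, b, d, x, z}.
FIRST(R): from R::=epsilon we get {epsilon}; from R::=Q' U we get {b, d, x, z}. So FIRST(R) = {epsilon, b, d, x, z}.
FIRST(U): from U::=Q x we get {b, d, x, z}; from U::=R b we get {b, d, x, z}. So FIRST(U) = {b, d, x, z}.
FOLLOW(Q) includes $ since Q is the start symbol.
FOLLOW(Q): in Q::=d Q z, Q is followed by z with FIRST {z}; in U::=Q x, Q is followed by x with FIRST {x}. Thus FOLLOW(Q) = {$, x, z}.
FOLLOW(R): in Q::=R x b, R is followed by x b with FIRST {x}; in U::=R b, R is followed by b with FIRST {b}. Thus FOLLOW(R) = {b, x}.
FOLLOW(U): in R::=Q' U, the suffix after U is empty, so FOLLOW(U) ⊇ FOLLOW(R) = {b, x}. Thus FOLLOW(U) = {b, x}.
FOLLOW(Q'): in R::=Q' U, Q' is followed by U with FIRST {b, d, x, z}. Thus FOLLOW(Q') = {b, d, x, z}.

{$, x, z}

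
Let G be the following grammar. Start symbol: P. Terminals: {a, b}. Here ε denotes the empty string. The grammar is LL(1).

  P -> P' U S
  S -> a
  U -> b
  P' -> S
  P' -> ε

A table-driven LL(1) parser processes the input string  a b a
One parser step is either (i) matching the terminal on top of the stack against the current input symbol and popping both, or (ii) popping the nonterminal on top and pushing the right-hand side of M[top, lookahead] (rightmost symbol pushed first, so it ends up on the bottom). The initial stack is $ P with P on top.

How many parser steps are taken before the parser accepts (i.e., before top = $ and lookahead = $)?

8

     Stack     Input    Action
  1  $ P       a b a $  expand P -> P' U S
  2  $ S U P'  a b a $  expand P' -> S
  3  $ S U S   a b a $  expand S -> a
  4  $ S U a   a b a $  match a
  5  $ S U     b a $    expand U -> b
  6  $ S b     b a $    match b
  7  $ S       a $      expand S -> a
  8  $ a       a $      match a
Accept reached after 8 steps.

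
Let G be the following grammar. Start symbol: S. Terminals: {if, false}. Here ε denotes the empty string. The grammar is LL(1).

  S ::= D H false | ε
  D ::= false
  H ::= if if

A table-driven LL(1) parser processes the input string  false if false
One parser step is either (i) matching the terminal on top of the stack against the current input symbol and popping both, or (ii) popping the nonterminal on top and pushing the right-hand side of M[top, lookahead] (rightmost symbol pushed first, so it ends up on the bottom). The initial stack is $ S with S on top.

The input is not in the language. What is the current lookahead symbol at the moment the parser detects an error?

     Stack            Input             Action
  1  $ S              false if false $  expand S ::= D H false
  2  $ false H D      false if false $  expand D ::= false
  3  $ false H false  false if false $  match false
  4  $ false H        if false $        expand H ::= if if
  5  $ false if if    if false $        match if
  6  $ false if       false $           error: top is terminal if but lookahead is false

false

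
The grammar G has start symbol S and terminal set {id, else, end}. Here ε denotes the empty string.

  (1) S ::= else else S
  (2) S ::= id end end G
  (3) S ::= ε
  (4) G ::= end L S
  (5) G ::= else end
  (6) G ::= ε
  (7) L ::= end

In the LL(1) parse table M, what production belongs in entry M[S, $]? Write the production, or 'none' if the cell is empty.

FIRST(S): from S::=else else S we get {else}; from S::=id end end G we get {id}; from S::=ε we get {ε}. So FIRST(S) = {ε, else, id}.
FIRST(G): from G::=end L S we get {end}; from G::=else end we get {else}; from G::=ε we get {ε}. So FIRST(G) = {ε, else, end}.
FIRST(L): from L::=end we get {end}. So FIRST(L) = {end}.
FOLLOW(S) includes $ since S is the start symbol.
FOLLOW(S): in S::=else else S, the suffix after S is empty (adds nothing new); in G::=end L S, the suffix after S is empty, so FOLLOW(S) ⊇ FOLLOW(G) = {$}. Thus FOLLOW(S) = {$}.
FOLLOW(G): in S::=id end end G, the suffix after G is empty, so FOLLOW(G) ⊇ FOLLOW(S) = {$}. Thus FOLLOW(G) = {$}.
For S ::= else else S: FIRST(else else S) = {else}, so it goes in M[S, t] for t ∈ {else}.
For S ::= id end end G: FIRST(id end end G) = {id}, so it goes in M[S, t] for t ∈ {id}.
For S ::= ε: FIRST(ε) = {ε}, so it goes in M[S, t] for t ∈ {}; since ε ∈ FIRST, also for every t ∈ FOLLOW(S) = {$}.

S ::= ε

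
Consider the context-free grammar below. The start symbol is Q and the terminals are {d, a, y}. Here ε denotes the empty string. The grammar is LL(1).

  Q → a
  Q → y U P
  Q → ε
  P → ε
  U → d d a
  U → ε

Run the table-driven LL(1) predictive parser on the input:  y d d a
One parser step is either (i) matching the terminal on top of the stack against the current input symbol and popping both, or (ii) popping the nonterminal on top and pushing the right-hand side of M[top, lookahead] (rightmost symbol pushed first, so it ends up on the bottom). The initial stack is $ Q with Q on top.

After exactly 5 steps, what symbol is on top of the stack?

step 1: stack=$ Q  input=y d d a $  — expand Q → y U P
step 2: stack=$ P U y  input=y d d a $  — match y
step 3: stack=$ P U  input=d d a $  — expand U → d d a
step 4: stack=$ P a d d  input=d d a $  — match d
step 5: stack=$ P a d  input=d a $  — match d
Stack after step 5: $ P a (top = a).

a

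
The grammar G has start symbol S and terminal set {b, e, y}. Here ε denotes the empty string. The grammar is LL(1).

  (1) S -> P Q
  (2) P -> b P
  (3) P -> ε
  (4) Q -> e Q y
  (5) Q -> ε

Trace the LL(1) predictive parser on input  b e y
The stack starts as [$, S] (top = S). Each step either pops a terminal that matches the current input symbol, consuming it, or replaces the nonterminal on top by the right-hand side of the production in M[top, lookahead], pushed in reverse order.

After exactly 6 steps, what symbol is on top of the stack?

Q

step 1: stack=$ S  input=b e y $  — expand S -> P Q
step 2: stack=$ Q P  input=b e y $  — expand P -> b P
step 3: stack=$ Q P b  input=b e y $  — match b
step 4: stack=$ Q P  input=e y $  — expand P -> ε
step 5: stack=$ Q  input=e y $  — expand Q -> e Q y
step 6: stack=$ y Q e  input=e y $  — match e
Stack after step 6: $ y Q (top = Q).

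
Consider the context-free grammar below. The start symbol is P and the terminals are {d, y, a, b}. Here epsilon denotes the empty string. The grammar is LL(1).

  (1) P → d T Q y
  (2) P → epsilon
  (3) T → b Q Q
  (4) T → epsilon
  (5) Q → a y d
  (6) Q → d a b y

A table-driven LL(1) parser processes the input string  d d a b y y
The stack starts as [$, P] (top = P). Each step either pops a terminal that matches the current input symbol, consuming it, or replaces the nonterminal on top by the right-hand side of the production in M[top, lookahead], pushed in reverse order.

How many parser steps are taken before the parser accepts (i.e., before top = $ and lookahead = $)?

9

step 1: stack=$ P  input=d d a b y y $  — expand P → d T Q y
step 2: stack=$ y Q T d  input=d d a b y y $  — match d
step 3: stack=$ y Q T  input=d a b y y $  — expand T → epsilon
step 4: stack=$ y Q  input=d a b y y $  — expand Q → d a b y
step 5: stack=$ y y b a d  input=d a b y y $  — match d
step 6: stack=$ y y b a  input=a b y y $  — match a
step 7: stack=$ y y b  input=b y y $  — match b
step 8: stack=$ y y  input=y y $  — match y
step 9: stack=$ y  input=y $  — match y
Accept reached after 9 steps.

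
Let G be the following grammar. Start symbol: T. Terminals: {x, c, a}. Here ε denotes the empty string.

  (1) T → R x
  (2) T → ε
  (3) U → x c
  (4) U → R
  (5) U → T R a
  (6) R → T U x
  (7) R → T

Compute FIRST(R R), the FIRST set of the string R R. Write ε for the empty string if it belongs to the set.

{ε, a, x}

FIRST(T): from T→R x we get {a, x}; from T→ε we get {ε}. So FIRST(T) = {ε, a, x}.
FIRST(U): from U→x c we get {x}; from U→R we get {ε, a, x}; from U→T R a we get {a, x}. So FIRST(U) = {ε, a, x}.
FIRST(R): from R→T U x we get {a, x}; from R→T we get {ε, a, x}. So FIRST(R) = {ε, a, x}.
FIRST(R R): take FIRST of each symbol in turn, carrying on past any symbol whose FIRST contains ε; result {ε, a, x}.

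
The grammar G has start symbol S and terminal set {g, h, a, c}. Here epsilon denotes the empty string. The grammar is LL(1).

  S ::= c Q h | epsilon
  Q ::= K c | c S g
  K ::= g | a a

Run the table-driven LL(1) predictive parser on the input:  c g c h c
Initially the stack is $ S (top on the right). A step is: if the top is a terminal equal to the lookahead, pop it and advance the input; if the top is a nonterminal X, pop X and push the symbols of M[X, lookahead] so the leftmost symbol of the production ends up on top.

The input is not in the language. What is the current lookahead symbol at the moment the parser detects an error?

     Stack    Input        Action
  1  $ S      c g c h c $  expand S ::= c Q h
  2  $ h Q c  c g c h c $  match c
  3  $ h Q    g c h c $    expand Q ::= K c
  4  $ h c K  g c h c $    expand K ::= g
  5  $ h c g  g c h c $    match g
  6  $ h c    c h c $      match c
  7  $ h      h c $        match h
  8  $        c $          error: stack empty but input remains

c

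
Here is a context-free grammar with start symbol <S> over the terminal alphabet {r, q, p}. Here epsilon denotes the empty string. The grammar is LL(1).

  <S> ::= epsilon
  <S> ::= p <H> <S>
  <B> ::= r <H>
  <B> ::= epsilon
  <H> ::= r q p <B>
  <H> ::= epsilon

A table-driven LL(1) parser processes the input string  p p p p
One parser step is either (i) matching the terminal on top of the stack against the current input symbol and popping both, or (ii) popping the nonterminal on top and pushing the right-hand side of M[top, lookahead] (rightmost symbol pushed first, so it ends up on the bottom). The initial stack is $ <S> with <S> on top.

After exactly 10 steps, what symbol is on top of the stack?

      Stack        Input      Action
   1  $ <S>        p p p p $  expand <S> ::= p <H> <S>
   2  $ <S> <H> p  p p p p $  match p
   3  $ <S> <H>    p p p $    expand <H> ::= epsilon
   4  $ <S>        p p p $    expand <S> ::= p <H> <S>
   5  $ <S> <H> p  p p p $    match p
   6  $ <S> <H>    p p $      expand <H> ::= epsilon
   7  $ <S>        p p $      expand <S> ::= p <H> <S>
   8  $ <S> <H> p  p p $      match p
   9  $ <S> <H>    p $        expand <H> ::= epsilon
  10  $ <S>        p $        expand <S> ::= p <H> <S>
Stack after step 10: $ <S> <H> p (top = p).

p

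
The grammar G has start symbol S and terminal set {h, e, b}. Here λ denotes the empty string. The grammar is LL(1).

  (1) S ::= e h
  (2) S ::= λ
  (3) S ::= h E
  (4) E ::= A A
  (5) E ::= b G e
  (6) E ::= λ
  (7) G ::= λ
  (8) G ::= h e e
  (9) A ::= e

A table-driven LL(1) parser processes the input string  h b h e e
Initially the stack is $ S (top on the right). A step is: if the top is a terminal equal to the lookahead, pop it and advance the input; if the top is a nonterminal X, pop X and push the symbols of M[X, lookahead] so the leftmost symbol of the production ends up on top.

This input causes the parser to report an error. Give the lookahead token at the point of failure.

     Stack      Input        Action
  1  $ S        h b h e e $  expand S ::= h E
  2  $ E h      h b h e e $  match h
  3  $ E        b h e e $    expand E ::= b G e
  4  $ e G b    b h e e $    match b
  5  $ e G      h e e $      expand G ::= h e e
  6  $ e e e h  h e e $      match h
  7  $ e e e    e e $        match e
  8  $ e e      e $          match e
  9  $ e        $            error: top is terminal e but lookahead is $

$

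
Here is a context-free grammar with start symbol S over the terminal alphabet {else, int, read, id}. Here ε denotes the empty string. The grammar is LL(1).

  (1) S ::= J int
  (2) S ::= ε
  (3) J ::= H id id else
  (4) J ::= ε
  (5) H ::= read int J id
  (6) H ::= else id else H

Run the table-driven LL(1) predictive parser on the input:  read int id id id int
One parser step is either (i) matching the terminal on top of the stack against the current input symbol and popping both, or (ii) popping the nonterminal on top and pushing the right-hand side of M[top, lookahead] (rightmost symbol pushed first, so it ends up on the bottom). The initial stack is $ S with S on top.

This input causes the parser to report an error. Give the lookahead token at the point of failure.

step 1: stack=$ S  input=read int id id id int $  — expand S ::= J int
step 2: stack=$ int J  input=read int id id id int $  — expand J ::= H id id else
step 3: stack=$ int else id id H  input=read int id id id int $  — expand H ::= read int J id
step 4: stack=$ int else id id id J int read  input=read int id id id int $  — match read
step 5: stack=$ int else id id id J int  input=int id id id int $  — match int
step 6: stack=$ int else id id id J  input=id id id int $  — expand J ::= ε
step 7: stack=$ int else id id id  input=id id id int $  — match id
step 8: stack=$ int else id id  input=id id int $  — match id
step 9: stack=$ int else id  input=id int $  — match id
step 10: stack=$ int else  input=int $  — error: top is terminal else but lookahead is int

int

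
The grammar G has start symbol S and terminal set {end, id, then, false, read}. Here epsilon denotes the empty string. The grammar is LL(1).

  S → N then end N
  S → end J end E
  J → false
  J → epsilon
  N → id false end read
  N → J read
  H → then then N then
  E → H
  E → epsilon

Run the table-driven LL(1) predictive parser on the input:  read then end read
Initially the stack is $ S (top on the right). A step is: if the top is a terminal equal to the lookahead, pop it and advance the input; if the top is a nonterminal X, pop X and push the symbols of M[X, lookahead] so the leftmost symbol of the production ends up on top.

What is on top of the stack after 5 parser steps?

end

     Stack                Input                 Action
  1  $ S                  read then end read $  expand S → N then end N
  2  $ N end then N       read then end read $  expand N → J read
  3  $ N end then read J  read then end read $  expand J → epsilon
  4  $ N end then read    read then end read $  match read
  5  $ N end then         then end read $       match then
Stack after step 5: $ N end (top = end).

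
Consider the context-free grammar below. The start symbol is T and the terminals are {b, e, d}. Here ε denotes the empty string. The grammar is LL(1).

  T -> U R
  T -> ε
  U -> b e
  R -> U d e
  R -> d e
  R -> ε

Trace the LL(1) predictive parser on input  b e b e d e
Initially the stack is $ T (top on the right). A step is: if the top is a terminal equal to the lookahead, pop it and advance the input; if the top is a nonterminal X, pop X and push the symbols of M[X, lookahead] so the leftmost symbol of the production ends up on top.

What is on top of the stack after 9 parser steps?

e

step 1: stack=$ T  input=b e b e d e $  — expand T -> U R
step 2: stack=$ R U  input=b e b e d e $  — expand U -> b e
step 3: stack=$ R e b  input=b e b e d e $  — match b
step 4: stack=$ R e  input=e b e d e $  — match e
step 5: stack=$ R  input=b e d e $  — expand R -> U d e
step 6: stack=$ e d U  input=b e d e $  — expand U -> b e
step 7: stack=$ e d e b  input=b e d e $  — match b
step 8: stack=$ e d e  input=e d e $  — match e
step 9: stack=$ e d  input=d e $  — match d
Stack after step 9: $ e (top = e).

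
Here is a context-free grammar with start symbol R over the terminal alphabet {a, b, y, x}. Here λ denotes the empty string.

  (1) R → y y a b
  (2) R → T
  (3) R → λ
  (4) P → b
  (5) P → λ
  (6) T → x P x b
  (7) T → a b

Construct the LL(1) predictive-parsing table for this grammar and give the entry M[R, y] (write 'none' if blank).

R → y y a b

FIRST(P): from P→b we get {b}; from P→λ we get {λ}. So FIRST(P) = {λ, b}.
FIRST(T): from T→x P x b we get {x}; from T→a b we get {a}. So FIRST(T) = {a, x}.
FIRST(R): from R→y y a b we get {y}; from R→T we get {a, x}; from R→λ we get {λ}. So FIRST(R) = {λ, a, x, y}.
FOLLOW(R) includes $ since R is the start symbol.
FOLLOW(R): R appears on no right-hand side. Thus FOLLOW(R) = {$}.
For R → y y a b: FIRST(y y a b) = {y}, so it goes in M[R, t] for t ∈ {y}.
For R → T: FIRST(T) = {a, x}, so it goes in M[R, t] for t ∈ {a, x}.
For R → λ: FIRST(λ) = {λ}, so it goes in M[R, t] for t ∈ {}; since λ ∈ FIRST, also for every t ∈ FOLLOW(R) = {$}.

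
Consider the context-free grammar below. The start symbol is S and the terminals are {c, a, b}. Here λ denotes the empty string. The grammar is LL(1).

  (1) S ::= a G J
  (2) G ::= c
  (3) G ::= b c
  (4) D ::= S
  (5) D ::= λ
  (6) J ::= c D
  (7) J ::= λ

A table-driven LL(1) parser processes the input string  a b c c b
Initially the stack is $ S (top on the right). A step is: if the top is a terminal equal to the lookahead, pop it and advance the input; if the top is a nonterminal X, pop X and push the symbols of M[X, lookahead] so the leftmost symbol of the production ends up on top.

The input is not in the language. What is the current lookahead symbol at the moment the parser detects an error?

     Stack    Input        Action
  1  $ S      a b c c b $  expand S ::= a G J
  2  $ J G a  a b c c b $  match a
  3  $ J G    b c c b $    expand G ::= b c
  4  $ J c b  b c c b $    match b
  5  $ J c    c c b $      match c
  6  $ J      c b $        expand J ::= c D
  7  $ D c    c b $        match c
  8  $ D      b $          error: M[D, b] is empty

b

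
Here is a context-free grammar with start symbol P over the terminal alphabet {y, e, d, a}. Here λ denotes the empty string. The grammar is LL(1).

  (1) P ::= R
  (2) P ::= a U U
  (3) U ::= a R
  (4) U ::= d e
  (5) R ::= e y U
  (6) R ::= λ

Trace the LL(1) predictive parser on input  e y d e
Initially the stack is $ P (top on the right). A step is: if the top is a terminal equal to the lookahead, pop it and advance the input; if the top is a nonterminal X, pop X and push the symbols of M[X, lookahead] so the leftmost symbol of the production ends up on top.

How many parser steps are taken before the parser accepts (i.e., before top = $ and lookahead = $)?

7

step 1: stack=$ P  input=e y d e $  — expand P ::= R
step 2: stack=$ R  input=e y d e $  — expand R ::= e y U
step 3: stack=$ U y e  input=e y d e $  — match e
step 4: stack=$ U y  input=y d e $  — match y
step 5: stack=$ U  input=d e $  — expand U ::= d e
step 6: stack=$ e d  input=d e $  — match d
step 7: stack=$ e  input=e $  — match e
Accept reached after 7 steps.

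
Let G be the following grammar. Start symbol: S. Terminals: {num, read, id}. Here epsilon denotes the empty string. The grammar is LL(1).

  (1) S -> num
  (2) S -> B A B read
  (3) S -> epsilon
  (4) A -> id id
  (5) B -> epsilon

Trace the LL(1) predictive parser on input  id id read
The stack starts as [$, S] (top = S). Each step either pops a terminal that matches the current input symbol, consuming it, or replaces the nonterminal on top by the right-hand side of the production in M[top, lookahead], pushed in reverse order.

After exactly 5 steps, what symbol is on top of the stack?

     Stack           Input         Action
  1  $ S             id id read $  expand S -> B A B read
  2  $ read B A B    id id read $  expand B -> epsilon
  3  $ read B A      id id read $  expand A -> id id
  4  $ read B id id  id id read $  match id
  5  $ read B id     id read $     match id
Stack after step 5: $ read B (top = B).

B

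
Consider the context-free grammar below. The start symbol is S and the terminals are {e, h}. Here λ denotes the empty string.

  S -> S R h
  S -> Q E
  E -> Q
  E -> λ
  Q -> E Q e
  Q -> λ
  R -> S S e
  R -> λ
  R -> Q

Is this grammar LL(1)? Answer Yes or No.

FIRST(S) = {λ, e, h}
FIRST(E) = {λ, e}
FIRST(Q) = {λ, e}
FIRST(R) = {λ, e, h}
FOLLOW(S) = {$, e, h}
FOLLOW(E) = {$, e, h}
FOLLOW(Q) = {$, e, h}
FOLLOW(R) = {h}
Cell M[E, $] receives both E -> Q and E -> λ — the grammar is not LL(1).

No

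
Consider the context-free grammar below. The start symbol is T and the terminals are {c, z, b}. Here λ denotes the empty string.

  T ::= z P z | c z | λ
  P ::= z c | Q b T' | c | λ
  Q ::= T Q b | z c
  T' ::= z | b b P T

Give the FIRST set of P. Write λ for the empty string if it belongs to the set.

FIRST(T): from T::=z P z we get {z}; from T::=c z we get {c}; from T::=λ we get {λ}. So FIRST(T) = {λ, c, z}.
FIRST(T'): from T'::=z we get {z}; from T'::=b b P T we get {b}. So FIRST(T') = {b, z}.
FIRST(Q): from Q::=T Q b we get {c, z}; from Q::=z c we get {z}. So FIRST(Q) = {c, z}.
FIRST(P): from P::=z c we get {z}; from P::=Q b T' we get {c, z}; from P::=c we get {c}; from P::=λ we get {λ}. So FIRST(P) = {λ, c, z}.

{λ, c, z}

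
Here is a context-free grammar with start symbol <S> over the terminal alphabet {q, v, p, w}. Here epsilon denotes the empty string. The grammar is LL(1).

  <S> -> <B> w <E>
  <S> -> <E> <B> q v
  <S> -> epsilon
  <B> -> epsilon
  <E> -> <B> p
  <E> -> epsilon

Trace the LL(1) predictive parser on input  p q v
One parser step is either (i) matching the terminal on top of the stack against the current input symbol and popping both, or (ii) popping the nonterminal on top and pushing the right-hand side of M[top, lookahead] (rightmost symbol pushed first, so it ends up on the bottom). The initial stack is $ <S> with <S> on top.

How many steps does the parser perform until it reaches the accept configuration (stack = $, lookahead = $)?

step 1: stack=$ <S>  input=p q v $  — expand <S> -> <E> <B> q v
step 2: stack=$ v q <B> <E>  input=p q v $  — expand <E> -> <B> p
step 3: stack=$ v q <B> p <B>  input=p q v $  — expand <B> -> epsilon
step 4: stack=$ v q <B> p  input=p q v $  — match p
step 5: stack=$ v q <B>  input=q v $  — expand <B> -> epsilon
step 6: stack=$ v q  input=q v $  — match q
step 7: stack=$ v  input=v $  — match v
Accept reached after 7 steps.

7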